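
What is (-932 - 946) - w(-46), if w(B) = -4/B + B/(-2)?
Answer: -43725/23 ≈ -1901.1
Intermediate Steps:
w(B) = -4/B - B/2 (w(B) = -4/B + B*(-½) = -4/B - B/2)
(-932 - 946) - w(-46) = (-932 - 946) - (-4/(-46) - ½*(-46)) = -1878 - (-4*(-1/46) + 23) = -1878 - (2/23 + 23) = -1878 - 1*531/23 = -1878 - 531/23 = -43725/23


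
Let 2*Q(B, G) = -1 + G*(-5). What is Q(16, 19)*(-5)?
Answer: 240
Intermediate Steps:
Q(B, G) = -½ - 5*G/2 (Q(B, G) = (-1 + G*(-5))/2 = (-1 - 5*G)/2 = -½ - 5*G/2)
Q(16, 19)*(-5) = (-½ - 5/2*19)*(-5) = (-½ - 95/2)*(-5) = -48*(-5) = 240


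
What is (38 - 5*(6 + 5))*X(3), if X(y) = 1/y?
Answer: -17/3 ≈ -5.6667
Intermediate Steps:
(38 - 5*(6 + 5))*X(3) = (38 - 5*(6 + 5))/3 = (38 - 5*11)*(⅓) = (38 - 55)*(⅓) = -17*⅓ = -17/3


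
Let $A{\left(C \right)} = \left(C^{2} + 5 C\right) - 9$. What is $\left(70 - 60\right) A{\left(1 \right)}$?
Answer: $-30$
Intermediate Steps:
$A{\left(C \right)} = -9 + C^{2} + 5 C$
$\left(70 - 60\right) A{\left(1 \right)} = \left(70 - 60\right) \left(-9 + 1^{2} + 5 \cdot 1\right) = 10 \left(-9 + 1 + 5\right) = 10 \left(-3\right) = -30$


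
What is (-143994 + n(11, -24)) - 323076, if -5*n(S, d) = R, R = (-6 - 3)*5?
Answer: -467061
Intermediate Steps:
R = -45 (R = -9*5 = -45)
n(S, d) = 9 (n(S, d) = -1/5*(-45) = 9)
(-143994 + n(11, -24)) - 323076 = (-143994 + 9) - 323076 = -143985 - 323076 = -467061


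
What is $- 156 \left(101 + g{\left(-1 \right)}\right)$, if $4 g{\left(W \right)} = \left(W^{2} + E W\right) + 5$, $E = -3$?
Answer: $-16107$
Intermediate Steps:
$g{\left(W \right)} = \frac{5}{4} - \frac{3 W}{4} + \frac{W^{2}}{4}$ ($g{\left(W \right)} = \frac{\left(W^{2} - 3 W\right) + 5}{4} = \frac{5 + W^{2} - 3 W}{4} = \frac{5}{4} - \frac{3 W}{4} + \frac{W^{2}}{4}$)
$- 156 \left(101 + g{\left(-1 \right)}\right) = - 156 \left(101 + \left(\frac{5}{4} - - \frac{3}{4} + \frac{\left(-1\right)^{2}}{4}\right)\right) = - 156 \left(101 + \left(\frac{5}{4} + \frac{3}{4} + \frac{1}{4} \cdot 1\right)\right) = - 156 \left(101 + \left(\frac{5}{4} + \frac{3}{4} + \frac{1}{4}\right)\right) = - 156 \left(101 + \frac{9}{4}\right) = \left(-156\right) \frac{413}{4} = -16107$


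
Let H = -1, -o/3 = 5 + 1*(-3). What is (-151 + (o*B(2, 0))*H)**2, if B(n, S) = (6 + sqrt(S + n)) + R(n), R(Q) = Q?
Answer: 10681 - 1236*sqrt(2) ≈ 8933.0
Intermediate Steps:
o = -6 (o = -3*(5 + 1*(-3)) = -3*(5 - 3) = -3*2 = -6)
B(n, S) = 6 + n + sqrt(S + n) (B(n, S) = (6 + sqrt(S + n)) + n = 6 + n + sqrt(S + n))
(-151 + (o*B(2, 0))*H)**2 = (-151 - 6*(6 + 2 + sqrt(0 + 2))*(-1))**2 = (-151 - 6*(6 + 2 + sqrt(2))*(-1))**2 = (-151 - 6*(8 + sqrt(2))*(-1))**2 = (-151 + (-48 - 6*sqrt(2))*(-1))**2 = (-151 + (48 + 6*sqrt(2)))**2 = (-103 + 6*sqrt(2))**2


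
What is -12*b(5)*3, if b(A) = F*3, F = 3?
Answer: -324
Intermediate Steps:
b(A) = 9 (b(A) = 3*3 = 9)
-12*b(5)*3 = -12*9*3 = -108*3 = -324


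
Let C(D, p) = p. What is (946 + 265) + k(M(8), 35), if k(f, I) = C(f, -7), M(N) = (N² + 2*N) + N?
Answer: 1204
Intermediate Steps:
M(N) = N² + 3*N
k(f, I) = -7
(946 + 265) + k(M(8), 35) = (946 + 265) - 7 = 1211 - 7 = 1204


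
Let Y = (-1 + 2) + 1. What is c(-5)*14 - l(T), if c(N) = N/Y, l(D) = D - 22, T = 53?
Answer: -66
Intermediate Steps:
l(D) = -22 + D
Y = 2 (Y = 1 + 1 = 2)
c(N) = N/2
c(-5)*14 - l(T) = ((1/2)*(-5))*14 - (-22 + 53) = -5/2*14 - 1*31 = -35 - 31 = -66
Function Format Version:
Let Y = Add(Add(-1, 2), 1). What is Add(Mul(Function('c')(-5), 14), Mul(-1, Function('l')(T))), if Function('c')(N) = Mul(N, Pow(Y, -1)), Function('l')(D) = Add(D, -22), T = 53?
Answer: -66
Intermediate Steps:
Function('l')(D) = Add(-22, D)
Y = 2 (Y = Add(1, 1) = 2)
Function('c')(N) = Mul(Rational(1, 2), N) (Function('c')(N) = Mul(N, Pow(2, -1)) = Mul(N, Rational(1, 2)) = Mul(Rational(1, 2), N))
Add(Mul(Function('c')(-5), 14), Mul(-1, Function('l')(T))) = Add(Mul(Mul(Rational(1, 2), -5), 14), Mul(-1, Add(-22, 53))) = Add(Mul(Rational(-5, 2), 14), Mul(-1, 31)) = Add(-35, -31) = -66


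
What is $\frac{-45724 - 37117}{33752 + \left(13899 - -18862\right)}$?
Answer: $- \frac{82841}{66513} \approx -1.2455$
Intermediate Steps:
$\frac{-45724 - 37117}{33752 + \left(13899 - -18862\right)} = - \frac{82841}{33752 + \left(13899 + 18862\right)} = - \frac{82841}{33752 + 32761} = - \frac{82841}{66513}$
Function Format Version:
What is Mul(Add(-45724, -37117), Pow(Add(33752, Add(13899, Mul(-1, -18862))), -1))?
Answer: Rational(-82841, 66513) ≈ -1.2455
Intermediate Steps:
Mul(Add(-45724, -37117), Pow(Add(33752, Add(13899, Mul(-1, -18862))), -1)) = Mul(-82841, Pow(Add(33752, Add(13899, 18862)), -1)) = Mul(-82841, Pow(Add(33752, 32761), -1)) = Mul(-82841, Pow(66513, -1)) = Mul(-82841, Rational(1, 66513)) = Rational(-82841, 66513)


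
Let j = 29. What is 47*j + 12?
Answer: 1375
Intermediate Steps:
47*j + 12 = 47*29 + 12 = 1363 + 12 = 1375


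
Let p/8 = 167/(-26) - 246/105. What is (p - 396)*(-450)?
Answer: 19087920/91 ≈ 2.0976e+5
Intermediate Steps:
p = -31908/455 (p = 8*(167/(-26) - 246/105) = 8*(167*(-1/26) - 246*1/105) = 8*(-167/26 - 82/35) = 8*(-7977/910) = -31908/455 ≈ -70.127)
(p - 396)*(-450) = (-31908/455 - 396)*(-450) = -212088/455*(-450) = 19087920/91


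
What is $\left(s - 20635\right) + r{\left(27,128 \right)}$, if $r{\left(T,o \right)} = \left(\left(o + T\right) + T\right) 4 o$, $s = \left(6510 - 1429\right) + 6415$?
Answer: $84045$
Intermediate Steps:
$s = 11496$ ($s = 5081 + 6415 = 11496$)
$r{\left(T,o \right)} = o \left(4 o + 8 T\right)$ ($r{\left(T,o \right)} = \left(\left(T + o\right) + T\right) 4 o = \left(o + 2 T\right) 4 o = \left(4 o + 8 T\right) o = o \left(4 o + 8 T\right)$)
$\left(s - 20635\right) + r{\left(27,128 \right)} = \left(11496 - 20635\right) + 4 \cdot 128 \left(128 + 2 \cdot 27\right) = -9139 + 4 \cdot 128 \left(128 + 54\right) = -9139 + 4 \cdot 128 \cdot 182 = -9139 + 93184 = 84045$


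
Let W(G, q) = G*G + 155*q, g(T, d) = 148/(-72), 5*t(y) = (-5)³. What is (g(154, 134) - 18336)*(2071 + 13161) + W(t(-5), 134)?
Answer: -2513734805/9 ≈ -2.7930e+8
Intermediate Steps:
t(y) = -25 (t(y) = (⅕)*(-5)³ = (⅕)*(-125) = -25)
g(T, d) = -37/18 (g(T, d) = 148*(-1/72) = -37/18)
W(G, q) = G² + 155*q
(g(154, 134) - 18336)*(2071 + 13161) + W(t(-5), 134) = (-37/18 - 18336)*(2071 + 13161) + ((-25)² + 155*134) = -330085/18*15232 + (625 + 20770) = -2513927360/9 + 21395 = -2513734805/9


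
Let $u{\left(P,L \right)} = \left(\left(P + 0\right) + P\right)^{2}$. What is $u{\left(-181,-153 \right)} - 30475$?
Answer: $100569$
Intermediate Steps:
$u{\left(P,L \right)} = 4 P^{2}$ ($u{\left(P,L \right)} = \left(P + P\right)^{2} = \left(2 P\right)^{2} = 4 P^{2}$)
$u{\left(-181,-153 \right)} - 30475 = 4 \left(-181\right)^{2} - 30475 = 4 \cdot 32761 - 30475 = 131044 - 30475 = 100569$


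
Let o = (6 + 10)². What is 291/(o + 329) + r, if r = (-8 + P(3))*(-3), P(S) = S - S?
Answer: 4777/195 ≈ 24.497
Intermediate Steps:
P(S) = 0
o = 256 (o = 16² = 256)
r = 24 (r = (-8 + 0)*(-3) = -8*(-3) = 24)
291/(o + 329) + r = 291/(256 + 329) + 24 = 291/585 + 24 = 291*(1/585) + 24 = 97/195 + 24 = 4777/195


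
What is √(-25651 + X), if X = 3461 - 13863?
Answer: I*√36053 ≈ 189.88*I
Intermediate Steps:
X = -10402
√(-25651 + X) = √(-25651 - 10402) = √(-36053) = I*√36053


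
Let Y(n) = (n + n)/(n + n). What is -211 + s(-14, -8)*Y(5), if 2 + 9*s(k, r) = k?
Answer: -1915/9 ≈ -212.78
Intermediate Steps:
Y(n) = 1 (Y(n) = (2*n)/((2*n)) = (2*n)*(1/(2*n)) = 1)
s(k, r) = -2/9 + k/9
-211 + s(-14, -8)*Y(5) = -211 + (-2/9 + (⅑)*(-14))*1 = -211 + (-2/9 - 14/9)*1 = -211 - 16/9*1 = -211 - 16/9 = -1915/9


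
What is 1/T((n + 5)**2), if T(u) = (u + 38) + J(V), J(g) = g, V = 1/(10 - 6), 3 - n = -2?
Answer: 4/553 ≈ 0.0072333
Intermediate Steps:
n = 5 (n = 3 - 1*(-2) = 3 + 2 = 5)
V = 1/4 ≈ 0.25000
T(u) = 153/4 + u (T(u) = (u + 38) + 1/4 = (38 + u) + 1/4 = 153/4 + u)
1/T((n + 5)**2) = 1/(153/4 + (5 + 5)**2) = 1/(153/4 + 10**2) = 1/(153/4 + 100) = 1/(553/4) = 4/553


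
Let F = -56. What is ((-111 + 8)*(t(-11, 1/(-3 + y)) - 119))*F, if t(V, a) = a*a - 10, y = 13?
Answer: -18600358/25 ≈ -7.4401e+5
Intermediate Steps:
t(V, a) = -10 + a² (t(V, a) = a² - 10 = -10 + a²)
((-111 + 8)*(t(-11, 1/(-3 + y)) - 119))*F = ((-111 + 8)*((-10 + (1/(-3 + 13))²) - 119))*(-56) = -103*((-10 + (1/10)²) - 119)*(-56) = -103*((-10 + (⅒)²) - 119)*(-56) = -103*((-10 + 1/100) - 119)*(-56) = -103*(-999/100 - 119)*(-56) = -103*(-12899/100)*(-56) = (1328597/100)*(-56) = -18600358/25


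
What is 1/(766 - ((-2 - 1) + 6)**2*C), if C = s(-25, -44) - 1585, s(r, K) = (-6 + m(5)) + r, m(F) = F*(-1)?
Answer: 1/15355 ≈ 6.5125e-5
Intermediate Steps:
m(F) = -F
s(r, K) = -11 + r (s(r, K) = (-6 - 1*5) + r = (-6 - 5) + r = -11 + r)
C = -1621 (C = (-11 - 25) - 1585 = -36 - 1585 = -1621)
1/(766 - ((-2 - 1) + 6)**2*C) = 1/(766 - ((-2 - 1) + 6)**2*(-1621)) = 1/(766 - (-3 + 6)**2*(-1621)) = 1/(766 - 3**2*(-1621)) = 1/(766 - 9*(-1621)) = 1/(766 - 1*(-14589)) = 1/(766 + 14589) = 1/15355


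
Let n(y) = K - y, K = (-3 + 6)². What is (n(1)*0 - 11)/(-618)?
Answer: 11/618 ≈ 0.017799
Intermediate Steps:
K = 9 (K = 3² = 9)
n(y) = 9 - y
(n(1)*0 - 11)/(-618) = ((9 - 1*1)*0 - 11)/(-618) = ((9 - 1)*0 - 11)*(-1/618) = (8*0 - 11)*(-1/618) = (0 - 11)*(-1/618) = -11*(-1/618) = 11/618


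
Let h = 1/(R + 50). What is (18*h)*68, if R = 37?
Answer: 408/29 ≈ 14.069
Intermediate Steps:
h = 1/87 (h = 1/(37 + 50) = 1/87 ≈ 0.011494)
(18*h)*68 = (18*(1/87))*68 = (6/29)*68 = 408/29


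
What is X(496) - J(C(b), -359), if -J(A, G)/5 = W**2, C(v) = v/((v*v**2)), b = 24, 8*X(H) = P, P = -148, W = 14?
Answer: 1923/2 ≈ 961.50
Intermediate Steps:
X(H) = -37/2 (X(H) = (1/8)*(-148) = -37/2)
C(v) = v**(-2) (C(v) = v/(v**3) = v/v**3 = v**(-2))
J(A, G) = -980 (J(A, G) = -5*14**2 = -5*196 = -980)
X(496) - J(C(b), -359) = -37/2 - 1*(-980) = -37/2 + 980 = 1923/2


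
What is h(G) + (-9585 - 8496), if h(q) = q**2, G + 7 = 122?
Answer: -4856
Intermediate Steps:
G = 115 (G = -7 + 122 = 115)
h(G) + (-9585 - 8496) = 115**2 + (-9585 - 8496) = 13225 - 18081 = -4856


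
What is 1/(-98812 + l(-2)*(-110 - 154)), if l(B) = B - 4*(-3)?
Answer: -1/101452 ≈ -9.8569e-6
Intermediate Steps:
l(B) = 12 + B (l(B) = B + 12 = 12 + B)
1/(-98812 + l(-2)*(-110 - 154)) = 1/(-98812 + (12 - 2)*(-110 - 154)) = 1/(-98812 + 10*(-264)) = 1/(-98812 - 2640) = 1/(-101452) = -1/101452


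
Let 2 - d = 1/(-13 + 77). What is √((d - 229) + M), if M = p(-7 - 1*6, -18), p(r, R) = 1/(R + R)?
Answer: I*√130777/24 ≈ 15.068*I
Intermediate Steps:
d = 127/64 (d = 2 - 1/(-13 + 77) = 2 - 1/64 = 127/64 ≈ 1.9844)
p(r, R) = 1/(2*R)
M = -1/36 (M = (½)/(-18) = (½)*(-1/18) = -1/36 ≈ -0.027778)
√((d - 229) + M) = √((127/64 - 229) - 1/36) = √(-14529/64 - 1/36) = √(-130777/576) = I*√130777/24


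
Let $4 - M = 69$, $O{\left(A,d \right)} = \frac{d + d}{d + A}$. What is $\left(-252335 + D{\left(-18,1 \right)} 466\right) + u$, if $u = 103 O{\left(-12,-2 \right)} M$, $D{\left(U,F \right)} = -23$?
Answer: $- \frac{1854761}{7} \approx -2.6497 \cdot 10^{5}$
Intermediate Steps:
$O{\left(A,d \right)} = \frac{2 d}{A + d}$
$M = -65$ ($M = 4 - 69 = -65$)
$u = - \frac{13390}{7}$ ($u = 103 \cdot 2 \left(-2\right) \frac{1}{-12 - 2} \left(-65\right) = 103 \cdot 2 \left(-2\right) \frac{1}{-14} \left(-65\right) = 103 \cdot 2 \left(-2\right) \left(- \frac{1}{14}\right) \left(-65\right) = 103 \cdot \frac{2}{7} \left(-65\right) = \frac{206}{7} \left(-65\right) = - \frac{13390}{7} \approx -1912.9$)
$\left(-252335 + D{\left(-18,1 \right)} 466\right) + u = \left(-252335 - 10718\right) - \frac{13390}{7} = -263053 - \frac{13390}{7} = - \frac{1854761}{7}$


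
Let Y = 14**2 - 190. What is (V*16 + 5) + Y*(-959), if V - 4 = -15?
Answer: -5925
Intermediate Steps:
V = -11 (V = 4 - 15 = -11)
Y = 6 (Y = 196 - 190 = 6)
(V*16 + 5) + Y*(-959) = (-11*16 + 5) + 6*(-959) = (-176 + 5) - 5754 = -171 - 5754 = -5925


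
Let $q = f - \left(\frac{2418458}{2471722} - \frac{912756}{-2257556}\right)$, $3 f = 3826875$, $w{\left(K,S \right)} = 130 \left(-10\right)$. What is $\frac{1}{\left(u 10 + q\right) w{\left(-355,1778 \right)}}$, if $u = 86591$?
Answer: $- \frac{697506353929}{1941853296728681966500} \approx -3.592 \cdot 10^{-10}$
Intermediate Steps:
$w{\left(K,S \right)} = -1300$
$f = 1275625$ ($f = \frac{1}{3} \cdot 3826875 = 1275625$)
$q = \frac{889755578245248815}{697506353929}$ ($q = 1275625 - \left(\frac{2418458}{2471722} - \frac{912756}{-2257556}\right) = 1275625 - \left(2418458 \cdot \frac{1}{2471722} - - \frac{228189}{564389}\right) = 1275625 - \left(\frac{1209229}{1235861} + \frac{228189}{564389}\right) = 1275625 - \frac{964485431810}{697506353929} = \frac{889755578245248815}{697506353929} \approx 1.2756 \cdot 10^{6}$)
$\frac{1}{\left(u 10 + q\right) w{\left(-355,1778 \right)}} = \frac{1}{\left(86591 \cdot 10 + \frac{889755578245248815}{697506353929}\right) \left(-1300\right)} = \frac{1}{865910 + \frac{889755578245248815}{697506353929}} \left(- \frac{1}{1300}\right) = \frac{1}{\frac{1493733305175909205}{697506353929}} \left(- \frac{1}{1300}\right) = \frac{697506353929}{1493733305175909205} \left(- \frac{1}{1300}\right) = - \frac{697506353929}{1941853296728681966500}$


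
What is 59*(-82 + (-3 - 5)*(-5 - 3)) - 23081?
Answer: -24143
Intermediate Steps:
59*(-82 + (-3 - 5)*(-5 - 3)) - 23081 = 59*(-82 - 8*(-8)) - 23081 = 59*(-82 + 64) - 23081 = 59*(-18) - 23081 = -1062 - 23081 = -24143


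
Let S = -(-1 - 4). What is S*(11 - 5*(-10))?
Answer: 305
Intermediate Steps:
S = 5 (S = -1*(-5) = 5)
S*(11 - 5*(-10)) = 5*(11 - 5*(-10)) = 5*(11 + 50) = 5*61 = 305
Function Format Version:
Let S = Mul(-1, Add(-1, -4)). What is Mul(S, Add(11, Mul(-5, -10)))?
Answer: 305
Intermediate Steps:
S = 5 (S = Mul(-1, -5) = 5)
Mul(S, Add(11, Mul(-5, -10))) = Mul(5, Add(11, Mul(-5, -10))) = Mul(5, Add(11, 50)) = Mul(5, 61) = 305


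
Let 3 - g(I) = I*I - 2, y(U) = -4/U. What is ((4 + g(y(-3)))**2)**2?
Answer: 17850625/6561 ≈ 2720.7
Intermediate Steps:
g(I) = 5 - I**2 (g(I) = 3 - (I*I - 2) = 3 - (I**2 - 2) = 3 - (-2 + I**2) = 3 + (2 - I**2) = 5 - I**2)
((4 + g(y(-3)))**2)**2 = ((4 + (5 - (-4/(-3))**2))**2)**2 = ((4 + (5 - (-4*(-1/3))**2))**2)**2 = ((4 + (5 - (4/3)**2))**2)**2 = ((4 + (5 - 1*16/9))**2)**2 = ((4 + (5 - 16/9))**2)**2 = ((4 + 29/9)**2)**2 = ((65/9)**2)**2 = (4225/81)**2 = 17850625/6561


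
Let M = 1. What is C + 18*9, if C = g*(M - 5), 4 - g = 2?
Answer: 154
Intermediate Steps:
g = 2 (g = 4 - 1*2 = 4 - 2 = 2)
C = -8 (C = 2*(1 - 5) = 2*(-4) = -8)
C + 18*9 = -8 + 18*9 = -8 + 162 = 154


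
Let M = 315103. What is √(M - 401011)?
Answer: 2*I*√21477 ≈ 293.1*I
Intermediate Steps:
√(M - 401011) = √(315103 - 401011) = √(-85908) = 2*I*√21477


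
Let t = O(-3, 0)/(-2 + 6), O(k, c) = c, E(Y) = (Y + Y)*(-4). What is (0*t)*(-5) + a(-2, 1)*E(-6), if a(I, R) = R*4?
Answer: 192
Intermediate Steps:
E(Y) = -8*Y (E(Y) = (2*Y)*(-4) = -8*Y)
a(I, R) = 4*R
t = 0 (t = 0/(-2 + 6) = 0/4 = (1/4)*0 = 0)
(0*t)*(-5) + a(-2, 1)*E(-6) = (0*0)*(-5) + (4*1)*(-8*(-6)) = 0*(-5) + 4*48 = 0 + 192 = 192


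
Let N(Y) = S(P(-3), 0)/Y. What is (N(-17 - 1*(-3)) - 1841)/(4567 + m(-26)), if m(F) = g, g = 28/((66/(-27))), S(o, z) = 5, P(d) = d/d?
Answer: -283569/701554 ≈ -0.40420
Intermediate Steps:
P(d) = 1
g = -126/11 (g = 28/((66*(-1/27))) = 28/(-22/9) = 28*(-9/22) = -126/11 ≈ -11.455)
m(F) = -126/11
N(Y) = 5/Y
(N(-17 - 1*(-3)) - 1841)/(4567 + m(-26)) = (5/(-17 - 1*(-3)) - 1841)/(4567 - 126/11) = (5/(-17 + 3) - 1841)/(50111/11) = (5/(-14) - 1841)*(11/50111) = (5*(-1/14) - 1841)*(11/50111) = (-5/14 - 1841)*(11/50111) = -25779/14*11/50111 = -283569/701554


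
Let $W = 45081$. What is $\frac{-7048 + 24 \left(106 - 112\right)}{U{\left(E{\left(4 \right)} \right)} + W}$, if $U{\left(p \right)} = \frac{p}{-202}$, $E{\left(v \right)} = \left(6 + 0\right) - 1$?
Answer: $- \frac{1452784}{9106357} \approx -0.15954$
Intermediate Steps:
$E{\left(v \right)} = 5$ ($E{\left(v \right)} = 6 - 1 = 5$)
$U{\left(p \right)} = - \frac{p}{202}$ ($U{\left(p \right)} = p \left(- \frac{1}{202}\right) = - \frac{p}{202}$)
$\frac{-7048 + 24 \left(106 - 112\right)}{U{\left(E{\left(4 \right)} \right)} + W} = \frac{-7048 + 24 \left(106 - 112\right)}{\left(- \frac{1}{202}\right) 5 + 45081} = \frac{-7048 + 24 \left(-6\right)}{- \frac{5}{202} + 45081} = \frac{-7048 - 144}{\frac{9106357}{202}} = \left(-7192\right) \frac{202}{9106357} = - \frac{1452784}{9106357}$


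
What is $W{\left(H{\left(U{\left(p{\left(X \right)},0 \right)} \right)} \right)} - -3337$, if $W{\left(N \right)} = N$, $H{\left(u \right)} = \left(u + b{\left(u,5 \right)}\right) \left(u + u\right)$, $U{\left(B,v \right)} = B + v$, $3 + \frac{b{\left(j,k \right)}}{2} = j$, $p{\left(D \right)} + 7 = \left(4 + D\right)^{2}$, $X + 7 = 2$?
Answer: $3625$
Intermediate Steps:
$X = -5$ ($X = -7 + 2 = -5$)
$p{\left(D \right)} = -7 + \left(4 + D\right)^{2}$
$b{\left(j,k \right)} = -6 + 2 j$
$H{\left(u \right)} = 2 u \left(-6 + 3 u\right)$ ($H{\left(u \right)} = \left(u + \left(-6 + 2 u\right)\right) \left(u + u\right) = \left(-6 + 3 u\right) 2 u = 2 u \left(-6 + 3 u\right)$)
$W{\left(H{\left(U{\left(p{\left(X \right)},0 \right)} \right)} \right)} - -3337 = 6 \left(\left(-7 + \left(4 - 5\right)^{2}\right) + 0\right) \left(-2 + \left(\left(-7 + \left(4 - 5\right)^{2}\right) + 0\right)\right) - -3337 = 6 \left(\left(-7 + \left(-1\right)^{2}\right) + 0\right) \left(-2 + \left(\left(-7 + \left(-1\right)^{2}\right) + 0\right)\right) + 3337 = 6 \left(\left(-7 + 1\right) + 0\right) \left(-2 + \left(\left(-7 + 1\right) + 0\right)\right) + 3337 = 6 \left(-6 + 0\right) \left(-2 + \left(-6 + 0\right)\right) + 3337 = 6 \left(-6\right) \left(-2 - 6\right) + 3337 = 6 \left(-6\right) \left(-8\right) + 3337 = 288 + 3337 = 3625$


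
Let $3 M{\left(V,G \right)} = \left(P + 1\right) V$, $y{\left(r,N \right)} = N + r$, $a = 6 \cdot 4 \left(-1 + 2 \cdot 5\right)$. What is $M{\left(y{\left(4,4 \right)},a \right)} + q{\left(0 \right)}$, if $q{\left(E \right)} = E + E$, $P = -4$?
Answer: $-8$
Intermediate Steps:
$a = 216$ ($a = 24 \left(-1 + 10\right) = 24 \cdot 9 = 216$)
$M{\left(V,G \right)} = - V$ ($M{\left(V,G \right)} = \frac{\left(-4 + 1\right) V}{3} = \frac{\left(-3\right) V}{3} = - V$)
$q{\left(E \right)} = 2 E$
$M{\left(y{\left(4,4 \right)},a \right)} + q{\left(0 \right)} = - (4 + 4) + 2 \cdot 0 = \left(-1\right) 8 + 0 = -8 + 0 = -8$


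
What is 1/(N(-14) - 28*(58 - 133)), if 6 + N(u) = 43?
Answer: 1/2137 ≈ 0.00046795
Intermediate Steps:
N(u) = 37 (N(u) = -6 + 43 = 37)
1/(N(-14) - 28*(58 - 133)) = 1/(37 - 28*(58 - 133)) = 1/(37 - 28*(-75)) = 1/(37 + 2100) = 1/2137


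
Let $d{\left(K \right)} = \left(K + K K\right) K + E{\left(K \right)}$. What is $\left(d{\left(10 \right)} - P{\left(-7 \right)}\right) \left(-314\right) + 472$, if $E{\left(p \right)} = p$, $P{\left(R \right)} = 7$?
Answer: $-345870$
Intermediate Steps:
$d{\left(K \right)} = K + K \left(K + K^{2}\right)$ ($d{\left(K \right)} = \left(K + K K\right) K + K = \left(K + K^{2}\right) K + K = K \left(K + K^{2}\right) + K = K + K \left(K + K^{2}\right)$)
$\left(d{\left(10 \right)} - P{\left(-7 \right)}\right) \left(-314\right) + 472 = \left(10 \left(1 + 10 + 10^{2}\right) - 7\right) \left(-314\right) + 472 = \left(10 \left(1 + 10 + 100\right) - 7\right) \left(-314\right) + 472 = \left(10 \cdot 111 - 7\right) \left(-314\right) + 472 = \left(1110 - 7\right) \left(-314\right) + 472 = 1103 \left(-314\right) + 472 = -346342 + 472 = -345870$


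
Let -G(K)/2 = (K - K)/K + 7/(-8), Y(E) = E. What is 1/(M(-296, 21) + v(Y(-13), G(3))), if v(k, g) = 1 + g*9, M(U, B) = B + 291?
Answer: 4/1315 ≈ 0.0030418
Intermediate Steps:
M(U, B) = 291 + B
G(K) = 7/4 (G(K) = -2*((K - K)/K + 7/(-8)) = -2*(0/K + 7*(-⅛)) = -2*(0 - 7/8) = -2*(-7/8) = 7/4)
v(k, g) = 1 + 9*g
1/(M(-296, 21) + v(Y(-13), G(3))) = 1/((291 + 21) + (1 + 9*(7/4))) = 1/(312 + (1 + 63/4)) = 1/(312 + 67/4) = 1/(1315/4) = 4/1315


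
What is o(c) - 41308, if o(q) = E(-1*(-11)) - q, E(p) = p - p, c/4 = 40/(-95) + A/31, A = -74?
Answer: -24323796/589 ≈ -41297.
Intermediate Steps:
c = -6616/589 (c = 4*(40/(-95) - 74/31) = 4*(40*(-1/95) - 74*1/31) = 4*(-8/19 - 74/31) = 4*(-1654/589) = -6616/589 ≈ -11.233)
E(p) = 0
o(q) = -q (o(q) = 0 - q = -q)
o(c) - 41308 = -1*(-6616/589) - 41308 = 6616/589 - 41308 = -24323796/589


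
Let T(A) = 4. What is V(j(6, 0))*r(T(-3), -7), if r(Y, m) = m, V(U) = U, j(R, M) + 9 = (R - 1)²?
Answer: -112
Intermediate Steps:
j(R, M) = -9 + (-1 + R)² (j(R, M) = -9 + (R - 1)² = -9 + (-1 + R)²)
V(j(6, 0))*r(T(-3), -7) = (-9 + (-1 + 6)²)*(-7) = (-9 + 5²)*(-7) = (-9 + 25)*(-7) = 16*(-7) = -112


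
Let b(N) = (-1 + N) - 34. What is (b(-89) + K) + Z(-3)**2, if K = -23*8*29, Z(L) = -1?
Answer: -5459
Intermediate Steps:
b(N) = -35 + N
K = -5336 (K = -184*29 = -5336)
(b(-89) + K) + Z(-3)**2 = ((-35 - 89) - 5336) + (-1)**2 = (-124 - 5336) + 1 = -5460 + 1 = -5459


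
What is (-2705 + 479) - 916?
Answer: -3142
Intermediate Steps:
(-2705 + 479) - 916 = -2226 - 916 = -3142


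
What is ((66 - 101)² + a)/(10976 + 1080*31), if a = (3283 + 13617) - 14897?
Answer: 807/11114 ≈ 0.072611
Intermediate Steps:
a = 2003 (a = 16900 - 14897 = 2003)
((66 - 101)² + a)/(10976 + 1080*31) = ((66 - 101)² + 2003)/(10976 + 1080*31) = ((-35)² + 2003)/(10976 + 33480) = (1225 + 2003)/44456 = 3228*(1/44456) = 807/11114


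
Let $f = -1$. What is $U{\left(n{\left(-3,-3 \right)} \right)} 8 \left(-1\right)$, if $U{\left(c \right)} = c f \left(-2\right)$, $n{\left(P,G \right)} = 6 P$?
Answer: $288$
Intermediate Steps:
$U{\left(c \right)} = 2 c$ ($U{\left(c \right)} = c \left(-1\right) \left(-2\right) = - c \left(-2\right) = 2 c$)
$U{\left(n{\left(-3,-3 \right)} \right)} 8 \left(-1\right) = 2 \cdot 6 \left(-3\right) 8 \left(-1\right) = 2 \left(-18\right) 8 \left(-1\right) = \left(-36\right) 8 \left(-1\right) = \left(-288\right) \left(-1\right) = 288$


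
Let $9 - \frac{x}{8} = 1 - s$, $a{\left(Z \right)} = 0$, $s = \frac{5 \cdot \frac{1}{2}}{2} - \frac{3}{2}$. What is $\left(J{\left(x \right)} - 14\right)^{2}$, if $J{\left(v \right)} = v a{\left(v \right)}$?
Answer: $196$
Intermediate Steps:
$s = - \frac{1}{4}$ ($s = 5 \cdot \frac{1}{2} \cdot \frac{1}{2} - \frac{3}{2} = \frac{5}{2} \cdot \frac{1}{2} - \frac{3}{2} = \frac{5}{4} - \frac{3}{2} = - \frac{1}{4} \approx -0.25$)
$x = 62$ ($x = 72 - 8 \left(1 - - \frac{1}{4}\right) = 72 - 8 \left(1 + \frac{1}{4}\right) = 72 - 10 = 62$)
$J{\left(v \right)} = 0$ ($J{\left(v \right)} = v 0 = 0$)
$\left(J{\left(x \right)} - 14\right)^{2} = \left(0 - 14\right)^{2} = \left(-14\right)^{2} = 196$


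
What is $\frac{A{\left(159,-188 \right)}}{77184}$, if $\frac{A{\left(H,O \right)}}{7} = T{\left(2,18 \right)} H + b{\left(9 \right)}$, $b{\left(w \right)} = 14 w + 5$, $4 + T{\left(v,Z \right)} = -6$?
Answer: $- \frac{10213}{77184} \approx -0.13232$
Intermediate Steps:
$T{\left(v,Z \right)} = -10$ ($T{\left(v,Z \right)} = -4 - 6 = -10$)
$b{\left(w \right)} = 5 + 14 w$
$A{\left(H,O \right)} = 917 - 70 H$ ($A{\left(H,O \right)} = 7 \left(- 10 H + \left(5 + 14 \cdot 9\right)\right) = 7 \left(- 10 H + \left(5 + 126\right)\right) = 7 \left(- 10 H + 131\right) = 7 \left(131 - 10 H\right) = 917 - 70 H$)
$\frac{A{\left(159,-188 \right)}}{77184} = \frac{917 - 11130}{77184} = \left(917 - 11130\right) \frac{1}{77184} = \left(-10213\right) \frac{1}{77184} = - \frac{10213}{77184}$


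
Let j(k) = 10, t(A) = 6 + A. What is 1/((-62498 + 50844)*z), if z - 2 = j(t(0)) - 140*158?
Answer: 1/257646632 ≈ 3.8813e-9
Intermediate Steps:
z = -22108 (z = 2 + (10 - 140*158) = 2 + (10 - 22120) = 2 - 22110 = -22108)
1/((-62498 + 50844)*z) = 1/((-62498 + 50844)*(-22108)) = -1/22108/(-11654) = -1/11654*(-1/22108) = 1/257646632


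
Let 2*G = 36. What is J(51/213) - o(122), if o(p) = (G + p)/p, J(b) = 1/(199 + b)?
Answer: -985889/862906 ≈ -1.1425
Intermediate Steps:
G = 18 (G = (½)*36 = 18)
o(p) = (18 + p)/p
J(51/213) - o(122) = 1/(199 + 51/213) - (18 + 122)/122 = 1/(199 + 51*(1/213)) - 140/122 = 1/(199 + 17/71) - 1*70/61 = 1/(14146/71) - 70/61 = 71/14146 - 70/61 = -985889/862906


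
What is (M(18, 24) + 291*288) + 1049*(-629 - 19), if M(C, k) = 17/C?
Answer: -10726975/18 ≈ -5.9594e+5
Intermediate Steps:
(M(18, 24) + 291*288) + 1049*(-629 - 19) = (17/18 + 291*288) + 1049*(-629 - 19) = (17*(1/18) + 83808) + 1049*(-648) = (17/18 + 83808) - 679752 = 1508561/18 - 679752 = -10726975/18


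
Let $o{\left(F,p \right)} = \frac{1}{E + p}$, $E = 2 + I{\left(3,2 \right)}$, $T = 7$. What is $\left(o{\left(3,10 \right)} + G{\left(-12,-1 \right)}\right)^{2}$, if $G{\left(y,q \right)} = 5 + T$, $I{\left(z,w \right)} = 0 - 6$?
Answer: $\frac{5329}{36} \approx 148.03$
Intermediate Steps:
$I{\left(z,w \right)} = -6$ ($I{\left(z,w \right)} = 0 - 6 = -6$)
$E = -4$ ($E = 2 - 6 = -4$)
$G{\left(y,q \right)} = 12$ ($G{\left(y,q \right)} = 5 + 7 = 12$)
$o{\left(F,p \right)} = \frac{1}{-4 + p}$
$\left(o{\left(3,10 \right)} + G{\left(-12,-1 \right)}\right)^{2} = \left(\frac{1}{-4 + 10} + 12\right)^{2} = \left(\frac{1}{6} + 12\right)^{2} = \left(\frac{73}{6}\right)^{2} = \frac{5329}{36}$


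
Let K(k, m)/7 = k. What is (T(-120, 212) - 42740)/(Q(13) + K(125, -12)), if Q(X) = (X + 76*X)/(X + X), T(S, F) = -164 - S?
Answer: -12224/261 ≈ -46.835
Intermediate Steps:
K(k, m) = 7*k
Q(X) = 77/2 (Q(X) = (77*X)/((2*X)) = (77*X)*(1/(2*X)) = 77/2)
(T(-120, 212) - 42740)/(Q(13) + K(125, -12)) = ((-164 - 1*(-120)) - 42740)/(77/2 + 7*125) = ((-164 + 120) - 42740)/(77/2 + 875) = (-44 - 42740)/(1827/2) = -42784*2/1827 = -12224/261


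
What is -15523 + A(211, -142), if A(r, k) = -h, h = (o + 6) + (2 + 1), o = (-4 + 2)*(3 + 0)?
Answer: -15526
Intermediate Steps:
o = -6 (o = -2*3 = -6)
h = 3 (h = (-6 + 6) + (2 + 1) = 0 + 3 = 3)
A(r, k) = -3 (A(r, k) = -1*3 = -3)
-15523 + A(211, -142) = -15523 - 3 = -15526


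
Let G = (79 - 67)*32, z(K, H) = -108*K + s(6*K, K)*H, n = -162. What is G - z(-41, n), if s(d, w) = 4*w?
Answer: -30612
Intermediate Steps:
z(K, H) = -108*K + 4*H*K (z(K, H) = -108*K + (4*K)*H = -108*K + 4*H*K)
G = 384 (G = 12*32 = 384)
G - z(-41, n) = 384 - 4*(-41)*(-27 - 162) = 384 - 4*(-41)*(-189) = 384 - 1*30996 = 384 - 30996 = -30612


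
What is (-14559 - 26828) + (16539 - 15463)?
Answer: -40311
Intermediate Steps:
(-14559 - 26828) + (16539 - 15463) = -41387 + 1076 = -40311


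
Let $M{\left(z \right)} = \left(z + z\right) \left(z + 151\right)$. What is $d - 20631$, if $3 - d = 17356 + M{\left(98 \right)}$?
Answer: $-86788$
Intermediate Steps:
$M{\left(z \right)} = 2 z \left(151 + z\right)$
$d = -66157$ ($d = 3 - \left(17356 + 2 \cdot 98 \left(151 + 98\right)\right) = 3 - \left(17356 + 2 \cdot 98 \cdot 249\right) = 3 - \left(17356 + 48804\right) = 3 - 66160 = -66157$)
$d - 20631 = -66157 - 20631 = -86788$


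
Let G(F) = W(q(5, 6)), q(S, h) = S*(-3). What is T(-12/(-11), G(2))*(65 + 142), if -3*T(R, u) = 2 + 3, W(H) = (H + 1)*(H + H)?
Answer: -345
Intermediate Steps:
q(S, h) = -3*S
W(H) = 2*H*(1 + H) (W(H) = (1 + H)*(2*H) = 2*H*(1 + H))
G(F) = 420 (G(F) = 2*(-3*5)*(1 - 3*5) = 2*(-15)*(1 - 15) = 2*(-15)*(-14) = 420)
T(R, u) = -5/3 (T(R, u) = -(2 + 3)/3 = -⅓*5 = -5/3)
T(-12/(-11), G(2))*(65 + 142) = -5*(65 + 142)/3 = -5/3*207 = -345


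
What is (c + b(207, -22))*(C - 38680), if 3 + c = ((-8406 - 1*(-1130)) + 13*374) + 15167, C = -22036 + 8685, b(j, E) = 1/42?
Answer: -3980378933/6 ≈ -6.6340e+8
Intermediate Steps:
b(j, E) = 1/42
C = -13351
c = 12750 (c = -3 + (((-8406 - 1*(-1130)) + 13*374) + 15167) = -3 + (((-8406 + 1130) + 4862) + 15167) = -3 + ((-7276 + 4862) + 15167) = -3 + (-2414 + 15167) = -3 + 12753 = 12750)
(c + b(207, -22))*(C - 38680) = (12750 + 1/42)*(-13351 - 38680) = (535501/42)*(-52031) = -3980378933/6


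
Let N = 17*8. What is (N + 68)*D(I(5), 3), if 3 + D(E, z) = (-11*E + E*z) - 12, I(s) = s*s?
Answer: -43860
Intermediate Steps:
I(s) = s²
D(E, z) = -15 - 11*E + E*z (D(E, z) = -3 + ((-11*E + E*z) - 12) = -3 + (-12 - 11*E + E*z) = -15 - 11*E + E*z)
N = 136
(N + 68)*D(I(5), 3) = (136 + 68)*(-15 - 11*5² + 5²*3) = 204*(-15 - 11*25 + 25*3) = 204*(-15 - 275 + 75) = 204*(-215) = -43860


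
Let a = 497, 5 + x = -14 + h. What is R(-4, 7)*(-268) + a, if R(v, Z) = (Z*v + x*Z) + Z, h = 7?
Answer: 28637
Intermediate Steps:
x = -12 (x = -5 + (-14 + 7) = -5 - 7 = -12)
R(v, Z) = -11*Z + Z*v (R(v, Z) = (Z*v - 12*Z) + Z = (-12*Z + Z*v) + Z = -11*Z + Z*v)
R(-4, 7)*(-268) + a = (7*(-11 - 4))*(-268) + 497 = (7*(-15))*(-268) + 497 = -105*(-268) + 497 = 28140 + 497 = 28637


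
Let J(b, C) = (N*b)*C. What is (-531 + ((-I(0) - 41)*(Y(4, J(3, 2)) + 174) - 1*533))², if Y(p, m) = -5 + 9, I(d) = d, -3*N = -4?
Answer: 69923044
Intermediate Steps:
N = 4/3 (N = -⅓*(-4) = 4/3 ≈ 1.3333)
J(b, C) = 4*C*b/3 (J(b, C) = (4*b/3)*C = 4*C*b/3)
Y(p, m) = 4
(-531 + ((-I(0) - 41)*(Y(4, J(3, 2)) + 174) - 1*533))² = (-531 + ((-1*0 - 41)*(4 + 174) - 1*533))² = (-531 + ((0 - 41)*178 - 533))² = (-531 + (-41*178 - 533))² = (-531 + (-7298 - 533))² = (-531 - 7831)² = (-8362)² = 69923044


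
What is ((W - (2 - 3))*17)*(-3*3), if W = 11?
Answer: -1836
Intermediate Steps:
((W - (2 - 3))*17)*(-3*3) = ((11 - (2 - 3))*17)*(-3*3) = ((11 - (-1))*17)*(-9) = ((11 - 1*(-1))*17)*(-9) = ((11 + 1)*17)*(-9) = (12*17)*(-9) = 204*(-9) = -1836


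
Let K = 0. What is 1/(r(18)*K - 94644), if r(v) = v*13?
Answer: -1/94644 ≈ -1.0566e-5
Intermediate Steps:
r(v) = 13*v
1/(r(18)*K - 94644) = 1/((13*18)*0 - 94644) = 1/(234*0 - 94644) = 1/(0 - 94644) = 1/(-94644) = -1/94644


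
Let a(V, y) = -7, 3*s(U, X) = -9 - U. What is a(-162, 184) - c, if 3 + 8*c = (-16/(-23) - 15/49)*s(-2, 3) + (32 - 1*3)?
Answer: -39167/3864 ≈ -10.136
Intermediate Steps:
s(U, X) = -3 - U/3 (s(U, X) = (-9 - U)/3 = -3 - U/3)
c = 12119/3864 (c = -3/8 + ((-16/(-23) - 15/49)*(-3 - ⅓*(-2)) + (32 - 1*3))/8 = -3/8 + ((-16*(-1/23) - 15*1/49)*(-3 + ⅔) + (32 - 3))/8 = -3/8 + ((16/23 - 15/49)*(-7/3) + 29)/8 = -3/8 + ((439/1127)*(-7/3) + 29)/8 = -3/8 + (-439/483 + 29)/8 = -3/8 + (⅛)*(13568/483) = -3/8 + 1696/483 = 12119/3864 ≈ 3.1364)
a(-162, 184) - c = -7 - 1*12119/3864 = -7 - 12119/3864 = -39167/3864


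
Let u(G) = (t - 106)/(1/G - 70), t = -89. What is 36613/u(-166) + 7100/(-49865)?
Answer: 4243262813429/322826010 ≈ 13144.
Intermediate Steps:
u(G) = -195/(-70 + 1/G) (u(G) = (-89 - 106)/(1/G - 70) = -195/(-70 + 1/G))
36613/u(-166) + 7100/(-49865) = 36613/((195*(-166)/(-1 + 70*(-166)))) + 7100/(-49865) = 36613/((195*(-166)/(-1 - 11620))) + 7100*(-1/49865) = 36613/((195*(-166)/(-11621))) - 1420/9973 = 36613/((195*(-166)*(-1/11621))) - 1420/9973 = 36613/(32370/11621) - 1420/9973 = 36613*(11621/32370) - 1420/9973 = 425479673/32370 - 1420/9973 = 4243262813429/322826010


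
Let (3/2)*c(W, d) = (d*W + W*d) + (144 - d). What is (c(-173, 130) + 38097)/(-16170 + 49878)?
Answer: 24359/101124 ≈ 0.24088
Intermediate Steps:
c(W, d) = 96 - 2*d/3 + 4*W*d/3 (c(W, d) = 2*((d*W + W*d) + (144 - d))/3 = 2*((W*d + W*d) + (144 - d))/3 = 2*(2*W*d + (144 - d))/3 = 2*(144 - d + 2*W*d)/3 = 96 - 2*d/3 + 4*W*d/3)
(c(-173, 130) + 38097)/(-16170 + 49878) = ((96 - 2/3*130 + (4/3)*(-173)*130) + 38097)/(-16170 + 49878) = ((96 - 260/3 - 89960/3) + 38097)/33708 = (-89932/3 + 38097)*(1/33708) = (24359/3)*(1/33708) = 24359/101124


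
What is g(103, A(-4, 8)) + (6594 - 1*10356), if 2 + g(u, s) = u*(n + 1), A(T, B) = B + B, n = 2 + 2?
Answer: -3249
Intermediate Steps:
n = 4
A(T, B) = 2*B
g(u, s) = -2 + 5*u (g(u, s) = -2 + u*(4 + 1) = -2 + u*5 = -2 + 5*u)
g(103, A(-4, 8)) + (6594 - 1*10356) = (-2 + 5*103) + (6594 - 1*10356) = (-2 + 515) + (6594 - 10356) = 513 - 3762 = -3249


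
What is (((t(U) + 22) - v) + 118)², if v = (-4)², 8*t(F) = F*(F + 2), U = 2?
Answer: 15625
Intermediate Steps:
t(F) = F*(2 + F)/8 (t(F) = (F*(F + 2))/8 = (F*(2 + F))/8 = F*(2 + F)/8)
v = 16
(((t(U) + 22) - v) + 118)² = ((((⅛)*2*(2 + 2) + 22) - 1*16) + 118)² = ((((⅛)*2*4 + 22) - 16) + 118)² = (((1 + 22) - 16) + 118)² = ((23 - 16) + 118)² = (7 + 118)² = 125² = 15625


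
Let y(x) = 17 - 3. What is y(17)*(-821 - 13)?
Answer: -11676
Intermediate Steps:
y(x) = 14
y(17)*(-821 - 13) = 14*(-821 - 13) = 14*(-834) = -11676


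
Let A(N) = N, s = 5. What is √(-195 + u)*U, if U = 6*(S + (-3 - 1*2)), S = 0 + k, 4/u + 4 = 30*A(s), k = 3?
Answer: -12*I*√1039009/73 ≈ -167.56*I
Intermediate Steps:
u = 2/73 (u = 4/(-4 + 30*5) = 4/(-4 + 150) = 4/146 = 4*(1/146) = 2/73 ≈ 0.027397)
S = 3 (S = 0 + 3 = 3)
U = -12 (U = 6*(3 + (-3 - 1*2)) = 6*(3 + (-3 - 2)) = 6*(3 - 5) = 6*(-2) = -12)
√(-195 + u)*U = √(-195 + 2/73)*(-12) = √(-14233/73)*(-12) = (I*√1039009/73)*(-12) = -12*I*√1039009/73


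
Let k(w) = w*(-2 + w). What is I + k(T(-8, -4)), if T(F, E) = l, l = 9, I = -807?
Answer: -744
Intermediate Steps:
T(F, E) = 9
I + k(T(-8, -4)) = -807 + 9*(-2 + 9) = -807 + 9*7 = -807 + 63 = -744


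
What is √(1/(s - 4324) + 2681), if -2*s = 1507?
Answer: √276475490715/10155 ≈ 51.778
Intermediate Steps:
s = -1507/2 (s = -½*1507 = -1507/2 ≈ -753.50)
√(1/(s - 4324) + 2681) = √(1/(-1507/2 - 4324) + 2681) = √(1/(-10155/2) + 2681) = √(-2/10155 + 2681) = √(27225553/10155) = √276475490715/10155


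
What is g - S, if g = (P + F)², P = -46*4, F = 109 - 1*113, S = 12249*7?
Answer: -50399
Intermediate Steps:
S = 85743
F = -4 (F = 109 - 113 = -4)
P = -184
g = 35344 (g = (-184 - 4)² = (-188)² = 35344)
g - S = 35344 - 1*85743 = 35344 - 85743 = -50399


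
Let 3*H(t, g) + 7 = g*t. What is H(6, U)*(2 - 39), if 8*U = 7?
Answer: 259/12 ≈ 21.583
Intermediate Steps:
U = 7/8 (U = (⅛)*7 = 7/8 ≈ 0.87500)
H(t, g) = -7/3 + g*t/3 (H(t, g) = -7/3 + (g*t)/3 = -7/3 + g*t/3)
H(6, U)*(2 - 39) = (-7/3 + (⅓)*(7/8)*6)*(2 - 39) = (-7/3 + 7/4)*(-37) = -7/12*(-37) = 259/12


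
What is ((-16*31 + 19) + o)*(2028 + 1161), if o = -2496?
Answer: -9480897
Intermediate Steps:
((-16*31 + 19) + o)*(2028 + 1161) = ((-16*31 + 19) - 2496)*(2028 + 1161) = ((-496 + 19) - 2496)*3189 = (-477 - 2496)*3189 = -2973*3189 = -9480897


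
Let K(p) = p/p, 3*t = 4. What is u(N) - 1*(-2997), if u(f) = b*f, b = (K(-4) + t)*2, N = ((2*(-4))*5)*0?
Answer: 2997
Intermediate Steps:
t = 4/3 (t = (⅓)*4 = 4/3 ≈ 1.3333)
K(p) = 1
N = 0 (N = -8*5*0 = -40*0 = 0)
b = 14/3 (b = (1 + 4/3)*2 = (7/3)*2 = 14/3 ≈ 4.6667)
u(f) = 14*f/3
u(N) - 1*(-2997) = (14/3)*0 - 1*(-2997) = 0 + 2997 = 2997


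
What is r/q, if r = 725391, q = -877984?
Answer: -725391/877984 ≈ -0.82620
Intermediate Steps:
r/q = 725391/(-877984) = 725391*(-1/877984) = -725391/877984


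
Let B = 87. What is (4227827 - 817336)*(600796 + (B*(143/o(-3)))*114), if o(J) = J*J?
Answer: 2586454985562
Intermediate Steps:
o(J) = J**2
(4227827 - 817336)*(600796 + (B*(143/o(-3)))*114) = (4227827 - 817336)*(600796 + (87*(143/((-3)**2)))*114) = 3410491*(600796 + (87*(143/9))*114) = 3410491*(600796 + (4147/3)*114) = 3410491*(600796 + 157586) = 3410491*758382 = 2586454985562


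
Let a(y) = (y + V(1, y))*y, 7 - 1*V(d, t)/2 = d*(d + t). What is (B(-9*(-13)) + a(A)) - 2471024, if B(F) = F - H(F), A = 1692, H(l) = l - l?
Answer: -5313467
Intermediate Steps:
V(d, t) = 14 - 2*d*(d + t)
H(l) = 0
B(F) = F (B(F) = F - 1*0 = F + 0 = F)
a(y) = y*(12 - y) (a(y) = (y + (14 - 2*1**2 - 2*1*y))*y = (y + (14 - 2*1 - 2*y))*y = (y + (14 - 2 - 2*y))*y = (y + (12 - 2*y))*y = (12 - y)*y = y*(12 - y))
(B(-9*(-13)) + a(A)) - 2471024 = (-9*(-13) + 1692*(12 - 1*1692)) - 2471024 = (117 + 1692*(12 - 1692)) - 2471024 = (117 + 1692*(-1680)) - 2471024 = (117 - 2842560) - 2471024 = -2842443 - 2471024 = -5313467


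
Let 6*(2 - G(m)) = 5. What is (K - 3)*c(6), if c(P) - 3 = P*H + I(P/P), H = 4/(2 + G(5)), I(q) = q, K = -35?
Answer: -440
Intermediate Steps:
G(m) = 7/6 (G(m) = 2 - ⅙*5 = 2 - ⅚ = 7/6)
H = 24/19 (H = 4/(2 + 7/6) = 4/(19/6) = 4*(6/19) = 24/19 ≈ 1.2632)
c(P) = 4 + 24*P/19 (c(P) = 3 + (P*(24/19) + P/P) = 3 + (24*P/19 + 1) = 3 + (1 + 24*P/19) = 4 + 24*P/19)
(K - 3)*c(6) = (-35 - 3)*(4 + (24/19)*6) = -38*(4 + 144/19) = -38*220/19 = -440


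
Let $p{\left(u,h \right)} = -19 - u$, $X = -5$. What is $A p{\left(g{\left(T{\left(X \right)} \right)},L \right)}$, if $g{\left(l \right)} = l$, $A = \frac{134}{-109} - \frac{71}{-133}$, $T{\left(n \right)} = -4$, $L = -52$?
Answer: $\frac{151245}{14497} \approx 10.433$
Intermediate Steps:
$A = - \frac{10083}{14497}$ ($A = 134 \left(- \frac{1}{109}\right) - - \frac{71}{133} = - \frac{134}{109} + \frac{71}{133} = - \frac{10083}{14497} \approx -0.69552$)
$A p{\left(g{\left(T{\left(X \right)} \right)},L \right)} = - \frac{10083 \left(-19 - -4\right)}{14497} = - \frac{10083 \left(-19 + 4\right)}{14497} = \left(- \frac{10083}{14497}\right) \left(-15\right) = \frac{151245}{14497}$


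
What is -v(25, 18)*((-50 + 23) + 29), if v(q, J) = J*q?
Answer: -900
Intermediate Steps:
-v(25, 18)*((-50 + 23) + 29) = -18*25*((-50 + 23) + 29) = -450*(-27 + 29) = -450*2 = -1*900 = -900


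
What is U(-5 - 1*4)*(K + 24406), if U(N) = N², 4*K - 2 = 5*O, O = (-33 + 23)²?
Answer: 3974103/2 ≈ 1.9871e+6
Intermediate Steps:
O = 100 (O = (-10)² = 100)
K = 251/2 (K = ½ + (5*100)/4 = ½ + (¼)*500 = ½ + 125 = 251/2 ≈ 125.50)
U(-5 - 1*4)*(K + 24406) = (-5 - 1*4)²*(251/2 + 24406) = (-5 - 4)²*(49063/2) = (-9)²*(49063/2) = 81*(49063/2) = 3974103/2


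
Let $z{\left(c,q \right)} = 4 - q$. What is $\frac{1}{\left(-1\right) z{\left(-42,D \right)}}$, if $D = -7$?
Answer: $- \frac{1}{11} \approx -0.090909$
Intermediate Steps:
$\frac{1}{\left(-1\right) z{\left(-42,D \right)}} = \frac{1}{\left(-1\right) \left(4 - -7\right)} = \frac{1}{\left(-1\right) \left(4 + 7\right)} = \frac{1}{\left(-1\right) 11} = \frac{1}{-11} = - \frac{1}{11}$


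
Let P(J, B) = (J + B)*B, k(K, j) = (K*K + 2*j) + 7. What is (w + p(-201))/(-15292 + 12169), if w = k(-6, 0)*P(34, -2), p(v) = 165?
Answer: 2587/3123 ≈ 0.82837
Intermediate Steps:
k(K, j) = 7 + K² + 2*j (k(K, j) = (K² + 2*j) + 7 = 7 + K² + 2*j)
P(J, B) = B*(B + J) (P(J, B) = (B + J)*B = B*(B + J))
w = -2752 (w = (7 + (-6)² + 2*0)*(-2*(-2 + 34)) = (7 + 36 + 0)*(-2*32) = 43*(-64) = -2752)
(w + p(-201))/(-15292 + 12169) = (-2752 + 165)/(-15292 + 12169) = -2587/(-3123) = -2587*(-1/3123) = 2587/3123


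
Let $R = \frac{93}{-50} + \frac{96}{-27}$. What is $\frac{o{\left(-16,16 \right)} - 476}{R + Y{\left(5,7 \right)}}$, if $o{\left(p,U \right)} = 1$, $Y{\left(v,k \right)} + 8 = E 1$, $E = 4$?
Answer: $\frac{11250}{223} \approx 50.448$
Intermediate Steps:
$Y{\left(v,k \right)} = -4$ ($Y{\left(v,k \right)} = -8 + 4 \cdot 1 = -8 + 4 = -4$)
$R = - \frac{2437}{450}$ ($R = 93 \left(- \frac{1}{50}\right) + 96 \left(- \frac{1}{27}\right) = - \frac{93}{50} - \frac{32}{9} = - \frac{2437}{450} \approx -5.4156$)
$\frac{o{\left(-16,16 \right)} - 476}{R + Y{\left(5,7 \right)}} = \frac{1 - 476}{- \frac{2437}{450} - 4} = - \frac{475}{- \frac{4237}{450}} = \left(-475\right) \left(- \frac{450}{4237}\right) = \frac{11250}{223}$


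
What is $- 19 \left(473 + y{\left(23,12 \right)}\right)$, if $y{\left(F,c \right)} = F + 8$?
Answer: $-9576$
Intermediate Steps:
$y{\left(F,c \right)} = 8 + F$
$- 19 \left(473 + y{\left(23,12 \right)}\right) = - 19 \left(473 + \left(8 + 23\right)\right) = - 19 \left(473 + 31\right) = \left(-19\right) 504 = -9576$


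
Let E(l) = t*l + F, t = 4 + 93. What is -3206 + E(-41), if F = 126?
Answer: -7057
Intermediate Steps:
t = 97
E(l) = 126 + 97*l (E(l) = 97*l + 126 = 126 + 97*l)
-3206 + E(-41) = -3206 + (126 + 97*(-41)) = -3206 + (126 - 3977) = -3206 - 3851 = -7057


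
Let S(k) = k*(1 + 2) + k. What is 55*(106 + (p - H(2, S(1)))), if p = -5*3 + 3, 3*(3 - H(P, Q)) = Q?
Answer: 15235/3 ≈ 5078.3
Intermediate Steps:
S(k) = 4*k (S(k) = k*3 + k = 3*k + k = 4*k)
H(P, Q) = 3 - Q/3
p = -12 (p = -15 + 3 = -12)
55*(106 + (p - H(2, S(1)))) = 55*(106 + (-12 - (3 - 4/3))) = 55*(106 + (-12 - 1*5/3)) = 55*(106 + (-12 - 5/3)) = 55*(106 - 41/3) = 55*(277/3) = 15235/3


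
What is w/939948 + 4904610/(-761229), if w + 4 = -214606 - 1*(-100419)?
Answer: -521889317891/79501741788 ≈ -6.5645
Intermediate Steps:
w = -114191 (w = -4 + (-214606 - 1*(-100419)) = -4 + (-214606 + 100419) = -4 - 114187 = -114191)
w/939948 + 4904610/(-761229) = -114191/939948 + 4904610/(-761229) = -114191*1/939948 + 4904610*(-1/761229) = -114191/939948 - 1634870/253743 = -521889317891/79501741788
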